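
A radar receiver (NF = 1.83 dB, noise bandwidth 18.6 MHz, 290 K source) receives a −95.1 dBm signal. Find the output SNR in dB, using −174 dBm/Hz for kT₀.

Noise floor: N = −174 + 10 log₁₀(B) + NF
10 log₁₀(1.86×10⁷) = 72.7 dB
N = −174 + 72.7 + 1.83 = −99.47 dBm
SNR = P_sig − N = −95.1 − (−99.47) = 4.37 dB → 4.4 dB

4.4 dB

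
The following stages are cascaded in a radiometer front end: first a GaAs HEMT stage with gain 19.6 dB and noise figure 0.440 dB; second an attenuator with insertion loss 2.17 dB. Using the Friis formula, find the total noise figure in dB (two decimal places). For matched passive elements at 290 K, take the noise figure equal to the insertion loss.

0.47 dB

Convert to linear (a loss of L dB is a gain of −L dB): F_i = 10^(NF_i/10), G_i = 10^(G_i,dB/10)
  Stage 1: F_1 = 10^(0.440/10) = 1.107, G_1 = 10^(19.6/10) = 91.20
  Stage 2: F_2 = 10^(2.17/10) = 1.648, G_2 = 10^(−2.17/10) = 0.6067
Friis cascade:
  F = 1.107 + (1.648 − 1)/91.20 = 1.114
NF = 10 log₁₀(1.114) = 0.47 dB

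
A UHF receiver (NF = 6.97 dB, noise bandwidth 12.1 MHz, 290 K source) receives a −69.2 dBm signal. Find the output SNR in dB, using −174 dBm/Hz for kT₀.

27.0 dB

Noise floor: N = −174 + 10 log₁₀(B) + NF
10 log₁₀(1.21×10⁷) = 70.83 dB
N = −174 + 70.83 + 6.97 = −96.20 dBm
SNR = P_sig − N = −69.2 − (−96.20) = 27.00 dB → 27.0 dB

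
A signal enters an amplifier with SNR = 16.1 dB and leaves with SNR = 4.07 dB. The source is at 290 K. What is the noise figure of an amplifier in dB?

NF (dB) = SNR_in(dB) − SNR_out(dB) when the source is at T₀
NF = 16.1 − 4.07 = 12.03 dB

12.03 dB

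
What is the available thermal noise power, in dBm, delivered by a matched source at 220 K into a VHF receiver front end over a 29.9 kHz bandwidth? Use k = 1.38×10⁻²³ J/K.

−130.4 dBm

P_n = kTB = 1.38×10⁻²³ × 220 × 2.99×10⁴ = 9.08×10⁻¹⁷ W
In dBm: 10 log₁₀(9.08×10⁻¹⁷ / 10⁻³) = −130.4 dBm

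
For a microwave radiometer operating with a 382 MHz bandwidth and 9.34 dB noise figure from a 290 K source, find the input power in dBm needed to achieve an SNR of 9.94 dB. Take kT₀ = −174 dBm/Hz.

Sensitivity = −174 + 10 log₁₀(B) + NF + SNR_min
= −174 + 85.82 + 9.34 + 9.94
= −68.90 dBm → −68.9 dBm

−68.9 dBm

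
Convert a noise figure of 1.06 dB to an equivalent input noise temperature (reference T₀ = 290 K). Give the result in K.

80.2 K

F = 10^(1.06/10) = 1.27644
T_e = (F − 1)·T₀ = (1.27644 − 1) × 290 = 80.2 K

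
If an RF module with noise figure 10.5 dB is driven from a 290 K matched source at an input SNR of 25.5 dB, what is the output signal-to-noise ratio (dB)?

By definition F = SNR_in/SNR_out, so in dB: SNR_out = SNR_in − NF
SNR_out = 25.5 − 10.5 = 15.0 dB

15.0 dB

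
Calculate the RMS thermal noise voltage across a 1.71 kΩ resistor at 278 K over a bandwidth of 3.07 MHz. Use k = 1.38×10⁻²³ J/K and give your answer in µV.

V_n = √(4kTRB)
4kTRB = 4 × 1.38×10⁻²³ × 278 × 1.71×10³ × 3.07×10⁶ = 8.06×10⁻¹¹ V²
V_n = √(8.06×10⁻¹¹) = 8.98×10⁻⁶ V = 8.98 µV

8.98 µV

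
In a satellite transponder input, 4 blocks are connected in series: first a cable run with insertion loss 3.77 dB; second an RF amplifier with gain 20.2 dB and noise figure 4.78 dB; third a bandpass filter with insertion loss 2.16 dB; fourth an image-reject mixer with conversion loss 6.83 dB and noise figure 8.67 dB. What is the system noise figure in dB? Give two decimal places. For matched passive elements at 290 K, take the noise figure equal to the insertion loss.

8.70 dB

Convert to linear (a loss of L dB is a gain of −L dB): F_i = 10^(NF_i/10), G_i = 10^(G_i,dB/10)
  Stage 1: F_1 = 10^(3.77/10) = 2.382, G_1 = 10^(−3.77/10) = 0.4198
  Stage 2: F_2 = 10^(4.78/10) = 3.006, G_2 = 10^(20.2/10) = 104.7
  Stage 3: F_3 = 10^(2.16/10) = 1.644, G_3 = 10^(−2.16/10) = 0.6081
  Stage 4: F_4 = 10^(8.67/10) = 7.362, G_4 = 10^(−6.83/10) = 0.2075
Friis cascade:
  F = 2.382 + (3.006 − 1)/0.4198 + (1.644 − 1)/43.95 + (7.362 − 1)/26.73 = 7.414
NF = 10 log₁₀(7.414) = 8.70 dB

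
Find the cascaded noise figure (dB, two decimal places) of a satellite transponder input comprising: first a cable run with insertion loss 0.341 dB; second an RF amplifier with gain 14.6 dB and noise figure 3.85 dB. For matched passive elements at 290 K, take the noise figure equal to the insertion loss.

4.19 dB

Convert to linear (a loss of L dB is a gain of −L dB): F_i = 10^(NF_i/10), G_i = 10^(G_i,dB/10)
  Stage 1: F_1 = 10^(0.341/10) = 1.082, G_1 = 10^(−0.341/10) = 0.9245
  Stage 2: F_2 = 10^(3.85/10) = 2.427, G_2 = 10^(14.6/10) = 28.84
Friis cascade:
  F = 1.082 + (2.427 − 1)/0.9245 = 2.625
NF = 10 log₁₀(2.625) = 4.19 dB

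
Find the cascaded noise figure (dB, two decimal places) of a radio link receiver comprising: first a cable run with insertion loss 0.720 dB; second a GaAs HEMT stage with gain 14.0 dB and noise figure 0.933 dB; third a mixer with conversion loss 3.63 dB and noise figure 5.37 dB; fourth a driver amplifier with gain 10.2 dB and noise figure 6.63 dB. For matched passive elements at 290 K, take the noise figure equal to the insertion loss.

Convert to linear (a loss of L dB is a gain of −L dB): F_i = 10^(NF_i/10), G_i = 10^(G_i,dB/10)
  Stage 1: F_1 = 10^(0.720/10) = 1.180, G_1 = 10^(−0.720/10) = 0.8472
  Stage 2: F_2 = 10^(0.933/10) = 1.240, G_2 = 10^(14.0/10) = 25.12
  Stage 3: F_3 = 10^(5.37/10) = 3.443, G_3 = 10^(−3.63/10) = 0.4335
  Stage 4: F_4 = 10^(6.63/10) = 4.603, G_4 = 10^(10.2/10) = 10.47
Friis cascade:
  F = 1.180 + (1.240 − 1)/0.8472 + (3.443 − 1)/21.28 + (4.603 − 1)/9.226 = 1.968
NF = 10 log₁₀(1.968) = 2.94 dB

2.94 dB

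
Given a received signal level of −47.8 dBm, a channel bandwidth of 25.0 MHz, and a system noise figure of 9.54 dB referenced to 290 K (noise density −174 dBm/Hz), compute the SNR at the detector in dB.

42.7 dB

Noise floor: N = −174 + 10 log₁₀(B) + NF
10 log₁₀(2.50×10⁷) = 73.98 dB
N = −174 + 73.98 + 9.54 = −90.48 dBm
SNR = P_sig − N = −47.8 − (−90.48) = 42.68 dB → 42.7 dB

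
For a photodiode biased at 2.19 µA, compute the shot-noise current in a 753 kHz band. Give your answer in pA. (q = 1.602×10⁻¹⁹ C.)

I_n = √(2qI·B)
2qI·B = 2 × 1.602×10⁻¹⁹ × 2.19×10⁻⁶ × 7.53×10⁵ = 5.28×10⁻¹⁹ A²
I_n = √(5.28×10⁻¹⁹) = 7.27×10⁻¹⁰ A = 727 pA

727 pA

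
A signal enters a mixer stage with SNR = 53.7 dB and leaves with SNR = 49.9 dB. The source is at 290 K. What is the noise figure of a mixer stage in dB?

3.8 dB

NF (dB) = SNR_in(dB) − SNR_out(dB) when the source is at T₀
NF = 53.7 − 49.9 = 3.8 dB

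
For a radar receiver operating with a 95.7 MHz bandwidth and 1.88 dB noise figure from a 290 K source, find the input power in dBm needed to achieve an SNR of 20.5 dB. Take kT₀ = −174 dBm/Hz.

−71.8 dBm

Sensitivity = −174 + 10 log₁₀(B) + NF + SNR_min
= −174 + 79.81 + 1.88 + 20.5
= −71.81 dBm → −71.8 dBm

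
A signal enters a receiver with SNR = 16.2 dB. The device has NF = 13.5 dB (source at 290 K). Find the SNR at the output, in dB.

By definition F = SNR_in/SNR_out, so in dB: SNR_out = SNR_in − NF
SNR_out = 16.2 − 13.5 = 2.7 dB

2.7 dB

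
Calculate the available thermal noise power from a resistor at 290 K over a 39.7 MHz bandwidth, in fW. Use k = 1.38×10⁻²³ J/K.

159 fW

P_n = kTB = 1.38×10⁻²³ × 290 × 3.97×10⁷ = 1.59×10⁻¹³ W = 159 fW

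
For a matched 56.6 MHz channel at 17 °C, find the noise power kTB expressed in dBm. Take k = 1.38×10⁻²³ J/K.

−96.4 dBm

T = 17 °C + 273.15 = 290.15 K
P_n = kTB = 1.38×10⁻²³ × 290.15 × 5.66×10⁷ = 2.27×10⁻¹³ W
In dBm: 10 log₁₀(2.27×10⁻¹³ / 10⁻³) = −96.4 dBm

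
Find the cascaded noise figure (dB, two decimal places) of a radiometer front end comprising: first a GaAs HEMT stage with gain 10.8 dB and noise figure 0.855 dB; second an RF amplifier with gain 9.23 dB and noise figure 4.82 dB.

1.42 dB

Convert to linear (a loss of L dB is a gain of −L dB): F_i = 10^(NF_i/10), G_i = 10^(G_i,dB/10)
  Stage 1: F_1 = 10^(0.855/10) = 1.218, G_1 = 10^(10.8/10) = 12.02
  Stage 2: F_2 = 10^(4.82/10) = 3.034, G_2 = 10^(9.23/10) = 8.375
Friis cascade:
  F = 1.218 + (3.034 − 1)/12.02 = 1.387
NF = 10 log₁₀(1.387) = 1.42 dB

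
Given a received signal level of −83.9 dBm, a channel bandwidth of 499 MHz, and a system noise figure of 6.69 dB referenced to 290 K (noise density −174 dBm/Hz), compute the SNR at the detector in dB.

−3.6 dB

Noise floor: N = −174 + 10 log₁₀(B) + NF
10 log₁₀(4.99×10⁸) = 86.98 dB
N = −174 + 86.98 + 6.69 = −80.33 dBm
SNR = P_sig − N = −83.9 − (−80.33) = −3.57 dB → −3.6 dB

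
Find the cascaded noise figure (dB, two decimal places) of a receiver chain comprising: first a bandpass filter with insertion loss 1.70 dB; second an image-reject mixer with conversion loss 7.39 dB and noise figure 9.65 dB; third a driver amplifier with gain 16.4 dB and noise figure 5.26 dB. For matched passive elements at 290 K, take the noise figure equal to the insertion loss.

15.15 dB

Convert to linear (a loss of L dB is a gain of −L dB): F_i = 10^(NF_i/10), G_i = 10^(G_i,dB/10)
  Stage 1: F_1 = 10^(1.70/10) = 1.479, G_1 = 10^(−1.70/10) = 0.6761
  Stage 2: F_2 = 10^(9.65/10) = 9.226, G_2 = 10^(−7.39/10) = 0.1824
  Stage 3: F_3 = 10^(5.26/10) = 3.357, G_3 = 10^(16.4/10) = 43.65
Friis cascade:
  F = 1.479 + (9.226 − 1)/0.6761 + (3.357 − 1)/0.1233 = 32.76
NF = 10 log₁₀(32.76) = 15.15 dB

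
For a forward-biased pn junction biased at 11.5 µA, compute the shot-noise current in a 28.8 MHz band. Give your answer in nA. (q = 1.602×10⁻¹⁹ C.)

I_n = √(2qI·B)
2qI·B = 2 × 1.602×10⁻¹⁹ × 1.15×10⁻⁵ × 2.88×10⁷ = 1.06×10⁻¹⁶ A²
I_n = √(1.06×10⁻¹⁶) = 1.03×10⁻⁸ A = 10.3 nA

10.3 nA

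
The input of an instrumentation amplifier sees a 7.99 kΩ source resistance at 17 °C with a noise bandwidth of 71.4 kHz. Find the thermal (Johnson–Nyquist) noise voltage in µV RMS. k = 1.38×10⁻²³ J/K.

3.02 µV

T = 17 °C + 273.15 = 290.15 K
V_n = √(4kTRB)
4kTRB = 4 × 1.38×10⁻²³ × 290.15 × 7.99×10³ × 7.14×10⁴ = 9.14×10⁻¹² V²
V_n = √(9.14×10⁻¹²) = 3.02×10⁻⁶ V = 3.02 µV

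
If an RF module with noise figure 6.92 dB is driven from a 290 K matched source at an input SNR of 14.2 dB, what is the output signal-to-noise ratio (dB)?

By definition F = SNR_in/SNR_out, so in dB: SNR_out = SNR_in − NF
SNR_out = 14.2 − 6.92 = 7.28 dB

7.28 dB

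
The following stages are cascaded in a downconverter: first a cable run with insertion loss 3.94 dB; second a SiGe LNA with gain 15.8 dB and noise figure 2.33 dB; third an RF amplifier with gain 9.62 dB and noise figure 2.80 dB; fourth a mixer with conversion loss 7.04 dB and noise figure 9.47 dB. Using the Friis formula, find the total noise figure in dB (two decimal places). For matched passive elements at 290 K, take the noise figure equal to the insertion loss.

Convert to linear (a loss of L dB is a gain of −L dB): F_i = 10^(NF_i/10), G_i = 10^(G_i,dB/10)
  Stage 1: F_1 = 10^(3.94/10) = 2.477, G_1 = 10^(−3.94/10) = 0.4036
  Stage 2: F_2 = 10^(2.33/10) = 1.710, G_2 = 10^(15.8/10) = 38.02
  Stage 3: F_3 = 10^(2.80/10) = 1.905, G_3 = 10^(9.62/10) = 9.162
  Stage 4: F_4 = 10^(9.47/10) = 8.851, G_4 = 10^(−7.04/10) = 0.1977
Friis cascade:
  F = 2.477 + (1.710 − 1)/0.4036 + (1.905 − 1)/15.35 + (8.851 − 1)/140.6 = 4.351
NF = 10 log₁₀(4.351) = 6.39 dB

6.39 dB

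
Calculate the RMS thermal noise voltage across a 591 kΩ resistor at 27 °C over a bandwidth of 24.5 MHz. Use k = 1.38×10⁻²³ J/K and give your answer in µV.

490 µV

T = 27 °C + 273.15 = 300.15 K
V_n = √(4kTRB)
4kTRB = 4 × 1.38×10⁻²³ × 300.15 × 5.91×10⁵ × 2.45×10⁷ = 2.40×10⁻⁷ V²
V_n = √(2.40×10⁻⁷) = 4.90×10⁻⁴ V = 490 µV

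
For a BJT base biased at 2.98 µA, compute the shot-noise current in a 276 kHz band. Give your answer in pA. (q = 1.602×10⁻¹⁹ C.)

I_n = √(2qI·B)
2qI·B = 2 × 1.602×10⁻¹⁹ × 2.98×10⁻⁶ × 2.76×10⁵ = 2.64×10⁻¹⁹ A²
I_n = √(2.64×10⁻¹⁹) = 5.13×10⁻¹⁰ A = 513 pA

513 pA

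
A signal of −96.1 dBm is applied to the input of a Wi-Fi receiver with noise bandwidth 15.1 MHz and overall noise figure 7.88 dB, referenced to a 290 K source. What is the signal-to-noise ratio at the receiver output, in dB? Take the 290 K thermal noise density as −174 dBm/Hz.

Noise floor: N = −174 + 10 log₁₀(B) + NF
10 log₁₀(1.51×10⁷) = 71.79 dB
N = −174 + 71.79 + 7.88 = −94.33 dBm
SNR = P_sig − N = −96.1 − (−94.33) = −1.77 dB → −1.8 dB

−1.8 dB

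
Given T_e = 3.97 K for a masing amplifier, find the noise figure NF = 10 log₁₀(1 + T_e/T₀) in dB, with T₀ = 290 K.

F = 1 + T_e/T₀ = 1 + 3.97/290 = 1.01369
NF = 10 log₁₀(1.01369) = 0.059 dB

0.059 dB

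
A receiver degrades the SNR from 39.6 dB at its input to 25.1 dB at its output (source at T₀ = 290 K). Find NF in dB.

NF (dB) = SNR_in(dB) − SNR_out(dB) when the source is at T₀
NF = 39.6 − 25.1 = 14.5 dB

14.5 dB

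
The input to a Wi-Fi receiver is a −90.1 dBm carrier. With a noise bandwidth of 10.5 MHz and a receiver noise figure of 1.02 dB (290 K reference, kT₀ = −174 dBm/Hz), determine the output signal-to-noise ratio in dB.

Noise floor: N = −174 + 10 log₁₀(B) + NF
10 log₁₀(1.05×10⁷) = 70.21 dB
N = −174 + 70.21 + 1.02 = −102.77 dBm
SNR = P_sig − N = −90.1 − (−102.77) = 12.67 dB → 12.7 dB

12.7 dB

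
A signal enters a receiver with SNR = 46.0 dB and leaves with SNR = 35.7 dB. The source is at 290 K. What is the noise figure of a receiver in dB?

10.3 dB

NF (dB) = SNR_in(dB) − SNR_out(dB) when the source is at T₀
NF = 46.0 − 35.7 = 10.3 dB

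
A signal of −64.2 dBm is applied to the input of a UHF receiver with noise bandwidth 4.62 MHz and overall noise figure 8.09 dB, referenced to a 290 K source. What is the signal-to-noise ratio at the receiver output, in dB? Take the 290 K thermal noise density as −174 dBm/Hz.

Noise floor: N = −174 + 10 log₁₀(B) + NF
10 log₁₀(4.62×10⁶) = 66.65 dB
N = −174 + 66.65 + 8.09 = −99.26 dBm
SNR = P_sig − N = −64.2 − (−99.26) = 35.06 dB → 35.1 dB

35.1 dB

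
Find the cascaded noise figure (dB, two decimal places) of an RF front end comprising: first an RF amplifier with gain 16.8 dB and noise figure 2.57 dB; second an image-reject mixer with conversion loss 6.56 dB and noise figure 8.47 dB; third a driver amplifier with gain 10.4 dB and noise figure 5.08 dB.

3.31 dB

Convert to linear (a loss of L dB is a gain of −L dB): F_i = 10^(NF_i/10), G_i = 10^(G_i,dB/10)
  Stage 1: F_1 = 10^(2.57/10) = 1.807, G_1 = 10^(16.8/10) = 47.86
  Stage 2: F_2 = 10^(8.47/10) = 7.031, G_2 = 10^(−6.56/10) = 0.2208
  Stage 3: F_3 = 10^(5.08/10) = 3.221, G_3 = 10^(10.4/10) = 10.96
Friis cascade:
  F = 1.807 + (7.031 − 1)/47.86 + (3.221 − 1)/10.57 = 2.143
NF = 10 log₁₀(2.143) = 3.31 dB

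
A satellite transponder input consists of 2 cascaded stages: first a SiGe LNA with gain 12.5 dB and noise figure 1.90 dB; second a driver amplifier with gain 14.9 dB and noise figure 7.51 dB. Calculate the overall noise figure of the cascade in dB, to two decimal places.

Convert to linear (a loss of L dB is a gain of −L dB): F_i = 10^(NF_i/10), G_i = 10^(G_i,dB/10)
  Stage 1: F_1 = 10^(1.90/10) = 1.549, G_1 = 10^(12.5/10) = 17.78
  Stage 2: F_2 = 10^(7.51/10) = 5.636, G_2 = 10^(14.9/10) = 30.90
Friis cascade:
  F = 1.549 + (5.636 − 1)/17.78 = 1.810
NF = 10 log₁₀(1.810) = 2.58 dB

2.58 dB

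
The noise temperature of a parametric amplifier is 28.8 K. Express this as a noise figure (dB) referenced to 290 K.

0.411 dB

F = 1 + T_e/T₀ = 1 + 28.8/290 = 1.09931
NF = 10 log₁₀(1.09931) = 0.411 dB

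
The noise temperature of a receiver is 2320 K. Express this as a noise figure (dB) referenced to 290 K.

9.54 dB

F = 1 + T_e/T₀ = 1 + 2320/290 = 9
NF = 10 log₁₀(9) = 9.54 dB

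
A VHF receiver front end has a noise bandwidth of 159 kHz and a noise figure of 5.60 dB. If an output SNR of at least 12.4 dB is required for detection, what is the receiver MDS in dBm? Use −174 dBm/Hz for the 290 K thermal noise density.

Sensitivity = −174 + 10 log₁₀(B) + NF + SNR_min
= −174 + 52.01 + 5.60 + 12.4
= −103.99 dBm → −104.0 dBm

−104.0 dBm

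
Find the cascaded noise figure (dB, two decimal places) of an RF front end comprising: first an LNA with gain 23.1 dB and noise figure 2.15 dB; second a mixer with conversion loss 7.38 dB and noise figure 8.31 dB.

Convert to linear (a loss of L dB is a gain of −L dB): F_i = 10^(NF_i/10), G_i = 10^(G_i,dB/10)
  Stage 1: F_1 = 10^(2.15/10) = 1.641, G_1 = 10^(23.1/10) = 204.2
  Stage 2: F_2 = 10^(8.31/10) = 6.776, G_2 = 10^(−7.38/10) = 0.1828
Friis cascade:
  F = 1.641 + (6.776 − 1)/204.2 = 1.669
NF = 10 log₁₀(1.669) = 2.22 dB

2.22 dB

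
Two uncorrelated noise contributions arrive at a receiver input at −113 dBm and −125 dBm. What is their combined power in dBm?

−112.7 dBm

Convert to linear, add, convert back:
P₁ = 5.01×10⁻¹⁵ W, P₂ = 3.16×10⁻¹⁶ W
P_tot = 5.33×10⁻¹⁵ W → 10 log₁₀(P_tot / 10⁻³) = −112.7 dBm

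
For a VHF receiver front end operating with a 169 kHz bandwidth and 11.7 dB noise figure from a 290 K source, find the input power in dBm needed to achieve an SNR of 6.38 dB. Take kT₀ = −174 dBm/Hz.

Sensitivity = −174 + 10 log₁₀(B) + NF + SNR_min
= −174 + 52.28 + 11.7 + 6.38
= −103.64 dBm → −103.6 dBm

−103.6 dBm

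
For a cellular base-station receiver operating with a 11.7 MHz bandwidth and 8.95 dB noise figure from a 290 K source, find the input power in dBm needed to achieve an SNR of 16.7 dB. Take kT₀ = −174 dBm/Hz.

Sensitivity = −174 + 10 log₁₀(B) + NF + SNR_min
= −174 + 70.68 + 8.95 + 16.7
= −77.67 dBm → −77.7 dBm

−77.7 dBm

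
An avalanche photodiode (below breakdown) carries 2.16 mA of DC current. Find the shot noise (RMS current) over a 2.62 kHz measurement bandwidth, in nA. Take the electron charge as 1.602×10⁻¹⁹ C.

I_n = √(2qI·B)
2qI·B = 2 × 1.602×10⁻¹⁹ × 2.16×10⁻³ × 2.62×10³ = 1.81×10⁻¹⁸ A²
I_n = √(1.81×10⁻¹⁸) = 1.35×10⁻⁹ A = 1.35 nA

1.35 nA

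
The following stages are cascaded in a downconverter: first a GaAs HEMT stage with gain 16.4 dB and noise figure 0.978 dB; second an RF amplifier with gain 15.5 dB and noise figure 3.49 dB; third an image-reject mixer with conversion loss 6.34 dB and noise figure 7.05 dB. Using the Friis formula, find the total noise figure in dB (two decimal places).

1.08 dB

Convert to linear (a loss of L dB is a gain of −L dB): F_i = 10^(NF_i/10), G_i = 10^(G_i,dB/10)
  Stage 1: F_1 = 10^(0.978/10) = 1.253, G_1 = 10^(16.4/10) = 43.65
  Stage 2: F_2 = 10^(3.49/10) = 2.234, G_2 = 10^(15.5/10) = 35.48
  Stage 3: F_3 = 10^(7.05/10) = 5.070, G_3 = 10^(−6.34/10) = 0.2323
Friis cascade:
  F = 1.253 + (2.234 − 1)/43.65 + (5.070 − 1)/1549 = 1.283
NF = 10 log₁₀(1.283) = 1.08 dB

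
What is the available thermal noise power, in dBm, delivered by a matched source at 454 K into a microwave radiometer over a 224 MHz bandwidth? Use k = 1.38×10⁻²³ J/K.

P_n = kTB = 1.38×10⁻²³ × 454 × 2.24×10⁸ = 1.40×10⁻¹² W
In dBm: 10 log₁₀(1.40×10⁻¹² / 10⁻³) = −88.5 dBm

−88.5 dBm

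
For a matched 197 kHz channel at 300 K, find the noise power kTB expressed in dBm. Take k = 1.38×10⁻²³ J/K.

P_n = kTB = 1.38×10⁻²³ × 300 × 1.97×10⁵ = 8.16×10⁻¹⁶ W
In dBm: 10 log₁₀(8.16×10⁻¹⁶ / 10⁻³) = −120.9 dBm

−120.9 dBm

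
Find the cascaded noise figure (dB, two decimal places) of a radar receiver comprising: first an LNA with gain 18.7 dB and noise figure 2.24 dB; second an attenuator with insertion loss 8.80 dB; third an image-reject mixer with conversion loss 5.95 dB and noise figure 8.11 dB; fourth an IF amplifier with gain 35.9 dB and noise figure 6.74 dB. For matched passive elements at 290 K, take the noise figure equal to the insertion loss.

Convert to linear (a loss of L dB is a gain of −L dB): F_i = 10^(NF_i/10), G_i = 10^(G_i,dB/10)
  Stage 1: F_1 = 10^(2.24/10) = 1.675, G_1 = 10^(18.7/10) = 74.13
  Stage 2: F_2 = 10^(8.80/10) = 7.586, G_2 = 10^(−8.80/10) = 0.1318
  Stage 3: F_3 = 10^(8.11/10) = 6.471, G_3 = 10^(−5.95/10) = 0.2541
  Stage 4: F_4 = 10^(6.74/10) = 4.721, G_4 = 10^(35.9/10) = 3890
Friis cascade:
  F = 1.675 + (7.586 − 1)/74.13 + (6.471 − 1)/9.772 + (4.721 − 1)/2.483 = 3.822
NF = 10 log₁₀(3.822) = 5.82 dB

5.82 dB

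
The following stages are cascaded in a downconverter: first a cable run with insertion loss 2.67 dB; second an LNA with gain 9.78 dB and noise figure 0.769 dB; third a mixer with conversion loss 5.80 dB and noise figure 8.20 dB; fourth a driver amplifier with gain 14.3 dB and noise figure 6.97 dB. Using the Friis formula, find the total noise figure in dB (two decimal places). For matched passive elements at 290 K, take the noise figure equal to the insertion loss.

7.95 dB

Convert to linear (a loss of L dB is a gain of −L dB): F_i = 10^(NF_i/10), G_i = 10^(G_i,dB/10)
  Stage 1: F_1 = 10^(2.67/10) = 1.849, G_1 = 10^(−2.67/10) = 0.5408
  Stage 2: F_2 = 10^(0.769/10) = 1.194, G_2 = 10^(9.78/10) = 9.506
  Stage 3: F_3 = 10^(8.20/10) = 6.607, G_3 = 10^(−5.80/10) = 0.2630
  Stage 4: F_4 = 10^(6.97/10) = 4.977, G_4 = 10^(14.3/10) = 26.92
Friis cascade:
  F = 1.849 + (1.194 − 1)/0.5408 + (6.607 − 1)/5.140 + (4.977 − 1)/1.352 = 6.240
NF = 10 log₁₀(6.240) = 7.95 dB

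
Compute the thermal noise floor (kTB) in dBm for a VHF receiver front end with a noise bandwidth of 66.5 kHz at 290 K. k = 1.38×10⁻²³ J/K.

−125.7 dBm

P_n = kTB = 1.38×10⁻²³ × 290 × 6.65×10⁴ = 2.66×10⁻¹⁶ W
In dBm: 10 log₁₀(2.66×10⁻¹⁶ / 10⁻³) = −125.7 dBm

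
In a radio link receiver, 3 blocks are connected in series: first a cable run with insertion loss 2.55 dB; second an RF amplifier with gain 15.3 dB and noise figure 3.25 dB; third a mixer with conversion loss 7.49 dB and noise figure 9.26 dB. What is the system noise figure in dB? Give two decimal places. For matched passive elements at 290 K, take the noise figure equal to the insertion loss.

Convert to linear (a loss of L dB is a gain of −L dB): F_i = 10^(NF_i/10), G_i = 10^(G_i,dB/10)
  Stage 1: F_1 = 10^(2.55/10) = 1.799, G_1 = 10^(−2.55/10) = 0.5559
  Stage 2: F_2 = 10^(3.25/10) = 2.113, G_2 = 10^(15.3/10) = 33.88
  Stage 3: F_3 = 10^(9.26/10) = 8.433, G_3 = 10^(−7.49/10) = 0.1782
Friis cascade:
  F = 1.799 + (2.113 − 1)/0.5559 + (8.433 − 1)/18.84 = 4.197
NF = 10 log₁₀(4.197) = 6.23 dB

6.23 dB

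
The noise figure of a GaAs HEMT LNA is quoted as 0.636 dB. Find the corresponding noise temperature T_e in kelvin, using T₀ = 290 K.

45.7 K

F = 10^(0.636/10) = 1.15771
T_e = (F − 1)·T₀ = (1.15771 − 1) × 290 = 45.7 K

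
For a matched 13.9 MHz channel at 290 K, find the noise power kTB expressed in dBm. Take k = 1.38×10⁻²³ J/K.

−102.5 dBm

P_n = kTB = 1.38×10⁻²³ × 290 × 1.39×10⁷ = 5.56×10⁻¹⁴ W
In dBm: 10 log₁₀(5.56×10⁻¹⁴ / 10⁻³) = −102.5 dBm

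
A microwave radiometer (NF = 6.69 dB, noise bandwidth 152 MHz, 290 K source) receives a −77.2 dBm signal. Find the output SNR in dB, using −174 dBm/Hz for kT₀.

8.3 dB

Noise floor: N = −174 + 10 log₁₀(B) + NF
10 log₁₀(1.52×10⁸) = 81.82 dB
N = −174 + 81.82 + 6.69 = −85.49 dBm
SNR = P_sig − N = −77.2 − (−85.49) = 8.29 dB → 8.3 dB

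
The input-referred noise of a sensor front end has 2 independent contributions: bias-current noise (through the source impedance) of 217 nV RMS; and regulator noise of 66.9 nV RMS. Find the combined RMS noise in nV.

Uncorrelated sources add in power (mean-square): V_tot = √(ΣV_i²)
V_tot = √[(2.17×10⁻⁷)² + (6.69×10⁻⁸)²] = 2.27×10⁻⁷ V = 227 nV

227 nV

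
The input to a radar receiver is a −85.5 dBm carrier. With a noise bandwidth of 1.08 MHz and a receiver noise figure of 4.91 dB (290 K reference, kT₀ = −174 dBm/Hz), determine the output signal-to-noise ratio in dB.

23.3 dB

Noise floor: N = −174 + 10 log₁₀(B) + NF
10 log₁₀(1.08×10⁶) = 60.33 dB
N = −174 + 60.33 + 4.91 = −108.76 dBm
SNR = P_sig − N = −85.5 − (−108.76) = 23.26 dB → 23.3 dB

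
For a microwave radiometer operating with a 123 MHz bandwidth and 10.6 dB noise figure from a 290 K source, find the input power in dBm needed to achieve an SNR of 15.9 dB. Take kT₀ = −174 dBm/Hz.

−66.6 dBm

Sensitivity = −174 + 10 log₁₀(B) + NF + SNR_min
= −174 + 80.9 + 10.6 + 15.9
= −66.6 dBm → −66.6 dBm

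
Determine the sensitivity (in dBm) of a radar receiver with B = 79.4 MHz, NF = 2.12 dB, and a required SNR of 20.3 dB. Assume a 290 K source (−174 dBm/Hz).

−72.6 dBm

Sensitivity = −174 + 10 log₁₀(B) + NF + SNR_min
= −174 + 79 + 2.12 + 20.3
= −72.58 dBm → −72.6 dBm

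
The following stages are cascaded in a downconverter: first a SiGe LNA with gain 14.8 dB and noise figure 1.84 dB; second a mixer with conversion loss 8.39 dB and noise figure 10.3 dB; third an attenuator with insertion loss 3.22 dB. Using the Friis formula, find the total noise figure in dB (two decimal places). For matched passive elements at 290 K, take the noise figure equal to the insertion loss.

3.22 dB

Convert to linear (a loss of L dB is a gain of −L dB): F_i = 10^(NF_i/10), G_i = 10^(G_i,dB/10)
  Stage 1: F_1 = 10^(1.84/10) = 1.528, G_1 = 10^(14.8/10) = 30.20
  Stage 2: F_2 = 10^(10.3/10) = 10.72, G_2 = 10^(−8.39/10) = 0.1449
  Stage 3: F_3 = 10^(3.22/10) = 2.099, G_3 = 10^(−3.22/10) = 0.4764
Friis cascade:
  F = 1.528 + (10.72 − 1)/30.20 + (2.099 − 1)/4.375 = 2.100
NF = 10 log₁₀(2.100) = 3.22 dB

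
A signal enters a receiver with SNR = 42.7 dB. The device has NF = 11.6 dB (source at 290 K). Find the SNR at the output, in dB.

31.1 dB

By definition F = SNR_in/SNR_out, so in dB: SNR_out = SNR_in − NF
SNR_out = 42.7 − 11.6 = 31.1 dB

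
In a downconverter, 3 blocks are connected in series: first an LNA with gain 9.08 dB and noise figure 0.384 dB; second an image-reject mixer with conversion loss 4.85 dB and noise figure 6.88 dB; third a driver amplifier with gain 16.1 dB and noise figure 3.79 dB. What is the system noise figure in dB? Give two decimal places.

Convert to linear (a loss of L dB is a gain of −L dB): F_i = 10^(NF_i/10), G_i = 10^(G_i,dB/10)
  Stage 1: F_1 = 10^(0.384/10) = 1.092, G_1 = 10^(9.08/10) = 8.091
  Stage 2: F_2 = 10^(6.88/10) = 4.875, G_2 = 10^(−4.85/10) = 0.3273
  Stage 3: F_3 = 10^(3.79/10) = 2.393, G_3 = 10^(16.1/10) = 40.74
Friis cascade:
  F = 1.092 + (4.875 − 1)/8.091 + (2.393 − 1)/2.649 = 2.097
NF = 10 log₁₀(2.097) = 3.22 dB

3.22 dB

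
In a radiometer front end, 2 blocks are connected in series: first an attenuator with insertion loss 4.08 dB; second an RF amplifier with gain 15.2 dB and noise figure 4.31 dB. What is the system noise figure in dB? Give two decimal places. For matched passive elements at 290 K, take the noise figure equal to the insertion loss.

8.39 dB

Convert to linear (a loss of L dB is a gain of −L dB): F_i = 10^(NF_i/10), G_i = 10^(G_i,dB/10)
  Stage 1: F_1 = 10^(4.08/10) = 2.559, G_1 = 10^(−4.08/10) = 0.3908
  Stage 2: F_2 = 10^(4.31/10) = 2.698, G_2 = 10^(15.2/10) = 33.11
Friis cascade:
  F = 2.559 + (2.698 − 1)/0.3908 = 6.902
NF = 10 log₁₀(6.902) = 8.39 dB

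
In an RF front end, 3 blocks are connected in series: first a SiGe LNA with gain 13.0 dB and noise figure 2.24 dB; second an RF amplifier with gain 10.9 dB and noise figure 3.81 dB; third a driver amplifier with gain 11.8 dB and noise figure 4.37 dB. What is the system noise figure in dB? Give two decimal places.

2.44 dB

Convert to linear (a loss of L dB is a gain of −L dB): F_i = 10^(NF_i/10), G_i = 10^(G_i,dB/10)
  Stage 1: F_1 = 10^(2.24/10) = 1.675, G_1 = 10^(13.0/10) = 19.95
  Stage 2: F_2 = 10^(3.81/10) = 2.404, G_2 = 10^(10.9/10) = 12.30
  Stage 3: F_3 = 10^(4.37/10) = 2.735, G_3 = 10^(11.8/10) = 15.14
Friis cascade:
  F = 1.675 + (2.404 − 1)/19.95 + (2.735 − 1)/245.5 = 1.752
NF = 10 log₁₀(1.752) = 2.44 dB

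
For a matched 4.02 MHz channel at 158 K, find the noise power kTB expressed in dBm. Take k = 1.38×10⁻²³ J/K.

P_n = kTB = 1.38×10⁻²³ × 158 × 4.02×10⁶ = 8.77×10⁻¹⁵ W
In dBm: 10 log₁₀(8.77×10⁻¹⁵ / 10⁻³) = −110.6 dBm

−110.6 dBm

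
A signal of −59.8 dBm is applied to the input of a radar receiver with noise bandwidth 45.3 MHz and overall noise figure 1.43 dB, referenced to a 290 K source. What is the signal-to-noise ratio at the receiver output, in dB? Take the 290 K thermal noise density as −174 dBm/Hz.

36.2 dB

Noise floor: N = −174 + 10 log₁₀(B) + NF
10 log₁₀(4.53×10⁷) = 76.56 dB
N = −174 + 76.56 + 1.43 = −96.01 dBm
SNR = P_sig − N = −59.8 − (−96.01) = 36.21 dB → 36.2 dB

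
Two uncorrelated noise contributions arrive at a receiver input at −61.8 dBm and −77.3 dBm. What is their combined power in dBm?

−61.7 dBm

Convert to linear, add, convert back:
P₁ = 6.61×10⁻¹⁰ W, P₂ = 1.86×10⁻¹¹ W
P_tot = 6.79×10⁻¹⁰ W → 10 log₁₀(P_tot / 10⁻³) = −61.7 dBm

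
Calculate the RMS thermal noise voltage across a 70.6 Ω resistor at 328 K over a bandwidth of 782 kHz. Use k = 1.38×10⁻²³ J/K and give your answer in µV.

1.00 µV

V_n = √(4kTRB)
4kTRB = 4 × 1.38×10⁻²³ × 328 × 7.06×10¹ × 7.82×10⁵ = 1.00×10⁻¹² V²
V_n = √(1.00×10⁻¹²) = 1.00×10⁻⁶ V = 1.00 µV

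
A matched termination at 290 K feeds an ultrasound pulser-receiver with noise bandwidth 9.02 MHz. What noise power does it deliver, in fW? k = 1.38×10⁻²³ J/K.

36.1 fW

P_n = kTB = 1.38×10⁻²³ × 290 × 9.02×10⁶ = 3.61×10⁻¹⁴ W = 36.1 fW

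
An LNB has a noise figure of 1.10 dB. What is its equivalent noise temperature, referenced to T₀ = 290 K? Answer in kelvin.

83.6 K

F = 10^(1.10/10) = 1.28825
T_e = (F − 1)·T₀ = (1.28825 − 1) × 290 = 83.6 K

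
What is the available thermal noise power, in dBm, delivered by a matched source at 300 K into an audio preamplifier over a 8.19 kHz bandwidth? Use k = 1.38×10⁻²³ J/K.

−134.7 dBm

P_n = kTB = 1.38×10⁻²³ × 300 × 8.19×10³ = 3.39×10⁻¹⁷ W
In dBm: 10 log₁₀(3.39×10⁻¹⁷ / 10⁻³) = −134.7 dBm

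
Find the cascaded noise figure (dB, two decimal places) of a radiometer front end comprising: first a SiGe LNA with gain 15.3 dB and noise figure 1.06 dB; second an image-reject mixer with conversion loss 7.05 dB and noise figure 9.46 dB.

1.78 dB

Convert to linear (a loss of L dB is a gain of −L dB): F_i = 10^(NF_i/10), G_i = 10^(G_i,dB/10)
  Stage 1: F_1 = 10^(1.06/10) = 1.276, G_1 = 10^(15.3/10) = 33.88
  Stage 2: F_2 = 10^(9.46/10) = 8.831, G_2 = 10^(−7.05/10) = 0.1972
Friis cascade:
  F = 1.276 + (8.831 − 1)/33.88 = 1.508
NF = 10 log₁₀(1.508) = 1.78 dB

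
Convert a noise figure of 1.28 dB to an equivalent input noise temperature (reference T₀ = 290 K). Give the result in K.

99.4 K

F = 10^(1.28/10) = 1.34276
T_e = (F − 1)·T₀ = (1.34276 − 1) × 290 = 99.4 K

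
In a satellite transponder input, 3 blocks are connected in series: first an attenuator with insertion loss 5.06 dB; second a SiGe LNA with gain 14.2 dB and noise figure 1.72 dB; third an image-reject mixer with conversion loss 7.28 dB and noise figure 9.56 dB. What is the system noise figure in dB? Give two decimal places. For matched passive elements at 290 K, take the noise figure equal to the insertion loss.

Convert to linear (a loss of L dB is a gain of −L dB): F_i = 10^(NF_i/10), G_i = 10^(G_i,dB/10)
  Stage 1: F_1 = 10^(5.06/10) = 3.206, G_1 = 10^(−5.06/10) = 0.3119
  Stage 2: F_2 = 10^(1.72/10) = 1.486, G_2 = 10^(14.2/10) = 26.30
  Stage 3: F_3 = 10^(9.56/10) = 9.036, G_3 = 10^(−7.28/10) = 0.1871
Friis cascade:
  F = 3.206 + (1.486 − 1)/0.3119 + (9.036 − 1)/8.204 = 5.744
NF = 10 log₁₀(5.744) = 7.59 dB

7.59 dB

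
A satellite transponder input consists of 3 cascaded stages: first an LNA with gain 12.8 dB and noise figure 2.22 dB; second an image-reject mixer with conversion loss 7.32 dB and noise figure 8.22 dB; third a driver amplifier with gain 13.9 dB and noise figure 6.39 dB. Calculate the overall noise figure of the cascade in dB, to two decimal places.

Convert to linear (a loss of L dB is a gain of −L dB): F_i = 10^(NF_i/10), G_i = 10^(G_i,dB/10)
  Stage 1: F_1 = 10^(2.22/10) = 1.667, G_1 = 10^(12.8/10) = 19.05
  Stage 2: F_2 = 10^(8.22/10) = 6.637, G_2 = 10^(−7.32/10) = 0.1854
  Stage 3: F_3 = 10^(6.39/10) = 4.355, G_3 = 10^(13.9/10) = 24.55
Friis cascade:
  F = 1.667 + (6.637 − 1)/19.05 + (4.355 − 1)/3.532 = 2.913
NF = 10 log₁₀(2.913) = 4.64 dB

4.64 dB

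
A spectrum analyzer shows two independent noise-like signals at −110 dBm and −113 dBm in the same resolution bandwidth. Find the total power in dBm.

Convert to linear, add, convert back:
P₁ = 1.00×10⁻¹⁴ W, P₂ = 5.01×10⁻¹⁵ W
P_tot = 1.50×10⁻¹⁴ W → 10 log₁₀(P_tot / 10⁻³) = −108.2 dBm

−108.2 dBm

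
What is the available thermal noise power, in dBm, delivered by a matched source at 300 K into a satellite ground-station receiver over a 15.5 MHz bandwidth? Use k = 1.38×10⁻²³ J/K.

−101.9 dBm

P_n = kTB = 1.38×10⁻²³ × 300 × 1.55×10⁷ = 6.42×10⁻¹⁴ W
In dBm: 10 log₁₀(6.42×10⁻¹⁴ / 10⁻³) = −101.9 dBm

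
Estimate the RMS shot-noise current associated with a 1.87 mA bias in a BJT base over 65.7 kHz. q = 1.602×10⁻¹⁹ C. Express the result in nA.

6.27 nA

I_n = √(2qI·B)
2qI·B = 2 × 1.602×10⁻¹⁹ × 1.87×10⁻³ × 6.57×10⁴ = 3.94×10⁻¹⁷ A²
I_n = √(3.94×10⁻¹⁷) = 6.27×10⁻⁹ A = 6.27 nA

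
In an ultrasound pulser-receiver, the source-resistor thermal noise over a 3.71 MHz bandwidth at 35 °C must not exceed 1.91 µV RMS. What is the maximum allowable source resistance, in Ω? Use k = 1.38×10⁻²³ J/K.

57.8 Ω

T = 35 °C + 273.15 = 308.15 K
Johnson–Nyquist: V_n = √(4kTRB) ⇒ R = V_n² / (4kTB)
4kTB = 4 × 1.38×10⁻²³ × 308.15 × 3.71×10⁶ = 6.31×10⁻¹⁴
R = (1.91×10⁻⁶)² / 6.31×10⁻¹⁴ = 5.78×10¹ Ω = 57.8 Ω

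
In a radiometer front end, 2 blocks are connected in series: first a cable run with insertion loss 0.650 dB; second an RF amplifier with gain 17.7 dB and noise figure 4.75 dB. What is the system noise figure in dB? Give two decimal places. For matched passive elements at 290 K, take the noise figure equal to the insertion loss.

5.40 dB

Convert to linear (a loss of L dB is a gain of −L dB): F_i = 10^(NF_i/10), G_i = 10^(G_i,dB/10)
  Stage 1: F_1 = 10^(0.650/10) = 1.161, G_1 = 10^(−0.650/10) = 0.8610
  Stage 2: F_2 = 10^(4.75/10) = 2.985, G_2 = 10^(17.7/10) = 58.88
Friis cascade:
  F = 1.161 + (2.985 − 1)/0.8610 = 3.467
NF = 10 log₁₀(3.467) = 5.40 dB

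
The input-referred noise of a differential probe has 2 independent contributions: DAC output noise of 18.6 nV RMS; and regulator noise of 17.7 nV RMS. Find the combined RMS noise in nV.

Uncorrelated sources add in power (mean-square): V_tot = √(ΣV_i²)
V_tot = √[(1.86×10⁻⁸)² + (1.77×10⁻⁸)²] = 2.57×10⁻⁸ V = 25.7 nV

25.7 nV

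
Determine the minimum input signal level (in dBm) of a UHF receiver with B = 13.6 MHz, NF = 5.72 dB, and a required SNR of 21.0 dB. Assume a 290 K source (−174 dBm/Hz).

−75.9 dBm

Sensitivity = −174 + 10 log₁₀(B) + NF + SNR_min
= −174 + 71.34 + 5.72 + 21.0
= −75.94 dBm → −75.9 dBm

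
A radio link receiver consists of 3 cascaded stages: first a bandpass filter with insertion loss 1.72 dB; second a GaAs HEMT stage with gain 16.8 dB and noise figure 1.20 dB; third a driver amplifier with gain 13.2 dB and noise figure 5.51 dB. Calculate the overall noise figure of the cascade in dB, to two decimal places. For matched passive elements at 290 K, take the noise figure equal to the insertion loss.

3.09 dB

Convert to linear (a loss of L dB is a gain of −L dB): F_i = 10^(NF_i/10), G_i = 10^(G_i,dB/10)
  Stage 1: F_1 = 10^(1.72/10) = 1.486, G_1 = 10^(−1.72/10) = 0.6730
  Stage 2: F_2 = 10^(1.20/10) = 1.318, G_2 = 10^(16.8/10) = 47.86
  Stage 3: F_3 = 10^(5.51/10) = 3.556, G_3 = 10^(13.2/10) = 20.89
Friis cascade:
  F = 1.486 + (1.318 − 1)/0.6730 + (3.556 − 1)/32.21 = 2.038
NF = 10 log₁₀(2.038) = 3.09 dB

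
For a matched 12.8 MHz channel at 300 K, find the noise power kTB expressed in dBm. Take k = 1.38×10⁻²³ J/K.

P_n = kTB = 1.38×10⁻²³ × 300 × 1.28×10⁷ = 5.30×10⁻¹⁴ W
In dBm: 10 log₁₀(5.30×10⁻¹⁴ / 10⁻³) = −102.8 dBm

−102.8 dBm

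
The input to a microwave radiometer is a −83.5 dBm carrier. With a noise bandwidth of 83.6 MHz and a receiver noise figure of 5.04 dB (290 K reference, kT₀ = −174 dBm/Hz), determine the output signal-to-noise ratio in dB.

Noise floor: N = −174 + 10 log₁₀(B) + NF
10 log₁₀(8.36×10⁷) = 79.22 dB
N = −174 + 79.22 + 5.04 = −89.74 dBm
SNR = P_sig − N = −83.5 − (−89.74) = 6.24 dB → 6.2 dB

6.2 dB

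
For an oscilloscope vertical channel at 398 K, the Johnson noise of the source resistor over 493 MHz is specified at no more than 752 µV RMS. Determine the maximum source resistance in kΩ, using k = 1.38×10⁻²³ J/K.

Johnson–Nyquist: V_n = √(4kTRB) ⇒ R = V_n² / (4kTB)
4kTB = 4 × 1.38×10⁻²³ × 398 × 4.93×10⁸ = 1.08×10⁻¹¹
R = (7.52×10⁻⁴)² / 1.08×10⁻¹¹ = 5.22×10⁴ Ω = 52.2 kΩ

52.2 kΩ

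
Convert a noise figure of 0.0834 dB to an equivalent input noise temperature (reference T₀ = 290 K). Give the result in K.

5.62 K

F = 10^(0.0834/10) = 1.01939
T_e = (F − 1)·T₀ = (1.01939 − 1) × 290 = 5.62 K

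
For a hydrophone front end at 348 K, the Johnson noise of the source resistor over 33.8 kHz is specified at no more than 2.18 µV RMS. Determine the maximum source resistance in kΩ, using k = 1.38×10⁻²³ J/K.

Johnson–Nyquist: V_n = √(4kTRB) ⇒ R = V_n² / (4kTB)
4kTB = 4 × 1.38×10⁻²³ × 348 × 3.38×10⁴ = 6.49×10⁻¹⁶
R = (2.18×10⁻⁶)² / 6.49×10⁻¹⁶ = 7.32×10³ Ω = 7.32 kΩ

7.32 kΩ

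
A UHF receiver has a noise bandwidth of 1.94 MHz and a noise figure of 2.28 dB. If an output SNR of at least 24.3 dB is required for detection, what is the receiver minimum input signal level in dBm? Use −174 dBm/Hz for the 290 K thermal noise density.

−84.5 dBm

Sensitivity = −174 + 10 log₁₀(B) + NF + SNR_min
= −174 + 62.88 + 2.28 + 24.3
= −84.54 dBm → −84.5 dBm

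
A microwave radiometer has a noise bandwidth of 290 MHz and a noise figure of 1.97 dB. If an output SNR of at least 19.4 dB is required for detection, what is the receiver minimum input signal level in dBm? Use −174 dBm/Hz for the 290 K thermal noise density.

Sensitivity = −174 + 10 log₁₀(B) + NF + SNR_min
= −174 + 84.62 + 1.97 + 19.4
= −68.01 dBm → −68.0 dBm

−68.0 dBm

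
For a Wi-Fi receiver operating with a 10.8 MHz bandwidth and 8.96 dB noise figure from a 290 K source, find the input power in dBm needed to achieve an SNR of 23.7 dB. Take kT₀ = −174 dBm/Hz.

Sensitivity = −174 + 10 log₁₀(B) + NF + SNR_min
= −174 + 70.33 + 8.96 + 23.7
= −71.01 dBm → −71.0 dBm

−71.0 dBm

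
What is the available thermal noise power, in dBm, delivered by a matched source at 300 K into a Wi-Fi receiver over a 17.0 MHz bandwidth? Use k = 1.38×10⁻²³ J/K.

−101.5 dBm

P_n = kTB = 1.38×10⁻²³ × 300 × 1.70×10⁷ = 7.04×10⁻¹⁴ W
In dBm: 10 log₁₀(7.04×10⁻¹⁴ / 10⁻³) = −101.5 dBm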